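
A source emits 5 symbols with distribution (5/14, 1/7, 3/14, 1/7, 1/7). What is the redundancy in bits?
0.1120 bits

Redundancy measures how far a source is from maximum entropy:
R = H_max - H(X)

Maximum entropy for 5 symbols: H_max = log_2(5) = 2.3219 bits
Actual entropy: H(X) = 2.2099 bits
Redundancy: R = 2.3219 - 2.2099 = 0.1120 bits

This redundancy represents potential for compression: the source could be compressed by 0.1120 bits per symbol.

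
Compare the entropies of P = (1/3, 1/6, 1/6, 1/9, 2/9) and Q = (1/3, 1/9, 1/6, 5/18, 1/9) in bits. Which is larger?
P

Computing entropies in bits:
H(P) = 2.2244
H(Q) = 2.1769

Distribution P has higher entropy.

Intuition: The distribution closer to uniform (more spread out) has higher entropy.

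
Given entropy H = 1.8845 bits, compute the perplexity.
3.6922

Perplexity is 2^H (or exp(H) for natural log).

H = 1.8845 bits
Perplexity = 2^1.8845 = 3.6922

Interpretation: The model's uncertainty is equivalent to choosing uniformly among 3.7 options.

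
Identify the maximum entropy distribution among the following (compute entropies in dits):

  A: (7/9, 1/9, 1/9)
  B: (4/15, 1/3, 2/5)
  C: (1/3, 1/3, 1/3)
C

For a discrete distribution over n outcomes, entropy is maximized by the uniform distribution.

Computing entropies:
H(A) = 0.2969 dits
H(B) = 0.4713 dits
H(C) = 0.4771 dits

The uniform distribution (where all probabilities equal 1/3) achieves the maximum entropy of log_10(3) = 0.4771 dits.

Distribution C has the highest entropy.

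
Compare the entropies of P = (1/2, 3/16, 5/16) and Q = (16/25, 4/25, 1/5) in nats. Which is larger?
P

Computing entropies in nats:
H(P) = 1.0239
H(Q) = 0.9007

Distribution P has higher entropy.

Intuition: The distribution closer to uniform (more spread out) has higher entropy.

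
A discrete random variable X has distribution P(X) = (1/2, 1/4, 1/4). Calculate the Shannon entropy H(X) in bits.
1.5000 bits

Shannon entropy is H(X) = -Σ p(x) log p(x).

For P = (1/2, 1/4, 1/4):
H = -1/2 × log_2(1/2) -1/4 × log_2(1/4) -1/4 × log_2(1/4)
H = 1.5000 bits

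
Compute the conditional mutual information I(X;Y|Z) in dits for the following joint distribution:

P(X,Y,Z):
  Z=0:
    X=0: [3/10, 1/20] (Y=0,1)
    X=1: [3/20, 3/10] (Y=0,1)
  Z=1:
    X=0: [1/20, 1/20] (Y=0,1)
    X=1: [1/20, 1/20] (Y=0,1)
0.0514 dits

Conditional mutual information: I(X;Y|Z) = H(X|Z) + H(Y|Z) - H(X,Y|Z)

H(Z) = 0.2173
H(X,Z) = 0.5156 → H(X|Z) = 0.2983
H(Y,Z) = 0.5156 → H(Y|Z) = 0.2983
H(X,Y,Z) = 0.7626 → H(X,Y|Z) = 0.5452

I(X;Y|Z) = 0.2983 + 0.2983 - 0.5452 = 0.0514 dits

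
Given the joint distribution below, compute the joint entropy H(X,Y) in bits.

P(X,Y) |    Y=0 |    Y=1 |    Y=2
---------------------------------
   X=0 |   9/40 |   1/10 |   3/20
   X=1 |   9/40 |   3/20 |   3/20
2.5322 bits

Joint entropy is H(X,Y) = -Σ_{x,y} p(x,y) log p(x,y).

Summing over all non-zero entries:
H(X,Y) = -[9/40·log_2(9/40) + 1/10·log_2(1/10) + 3/20·log_2(3/20) + 9/40·log_2(9/40) + 3/20·log_2(3/20) + 3/20·log_2(3/20)]
H(X,Y) = 2.5322 bits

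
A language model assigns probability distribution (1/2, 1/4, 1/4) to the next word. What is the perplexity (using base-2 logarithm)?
2.8284

Perplexity is 2^H (or exp(H) for natural log).

First, H = -Σ p log p = 1.5000 bits
Perplexity = 2^1.5000 = 2.8284

Interpretation: The model's uncertainty is equivalent to choosing uniformly among 2.8 options.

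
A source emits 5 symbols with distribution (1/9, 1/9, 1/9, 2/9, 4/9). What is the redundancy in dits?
0.0792 dits

Redundancy measures how far a source is from maximum entropy:
R = H_max - H(X)

Maximum entropy for 5 symbols: H_max = log_10(5) = 0.6990 dits
Actual entropy: H(X) = 0.6198 dits
Redundancy: R = 0.6990 - 0.6198 = 0.0792 dits

This redundancy represents potential for compression: the source could be compressed by 0.0792 dits per symbol.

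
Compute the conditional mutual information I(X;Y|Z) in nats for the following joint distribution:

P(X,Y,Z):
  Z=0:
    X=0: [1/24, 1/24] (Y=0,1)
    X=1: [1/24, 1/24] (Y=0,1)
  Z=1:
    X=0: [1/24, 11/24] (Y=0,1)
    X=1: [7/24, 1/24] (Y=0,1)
0.2918 nats

Conditional mutual information: I(X;Y|Z) = H(X|Z) + H(Y|Z) - H(X,Y|Z)

H(Z) = 0.4506
H(X,Z) = 1.1269 → H(X|Z) = 0.6764
H(Y,Z) = 1.1269 → H(Y|Z) = 0.6764
H(X,Y,Z) = 1.5115 → H(X,Y|Z) = 1.0609

I(X;Y|Z) = 0.6764 + 0.6764 - 1.0609 = 0.2918 nats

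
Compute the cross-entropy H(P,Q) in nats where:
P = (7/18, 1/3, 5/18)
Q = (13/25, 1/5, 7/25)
1.1444 nats

Cross-entropy: H(P,Q) = -Σ p(x) log q(x)

Alternatively: H(P,Q) = H(P) + D_KL(P||Q)
H(P) = 1.0893 nats
D_KL(P||Q) = 0.0551 nats

H(P,Q) = 1.0893 + 0.0551 = 1.1444 nats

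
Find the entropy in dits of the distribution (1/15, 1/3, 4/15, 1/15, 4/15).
0.6220 dits

Shannon entropy is H(X) = -Σ p(x) log p(x).

For P = (1/15, 1/3, 4/15, 1/15, 4/15):
H = -1/15 × log_10(1/15) -1/3 × log_10(1/3) -4/15 × log_10(4/15) -1/15 × log_10(1/15) -4/15 × log_10(4/15)
H = 0.6220 dits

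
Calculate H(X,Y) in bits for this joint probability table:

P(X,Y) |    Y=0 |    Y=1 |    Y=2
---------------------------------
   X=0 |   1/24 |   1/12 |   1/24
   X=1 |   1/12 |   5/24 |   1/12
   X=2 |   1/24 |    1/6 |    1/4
2.8717 bits

Joint entropy is H(X,Y) = -Σ_{x,y} p(x,y) log p(x,y).

Summing over all non-zero entries:
H(X,Y) = -[1/24·log_2(1/24) + 1/12·log_2(1/12) + 1/24·log_2(1/24) + 1/12·log_2(1/12) + 5/24·log_2(5/24) + 1/12·log_2(1/12) + 1/24·log_2(1/24) + 1/6·log_2(1/6) + 1/4·log_2(1/4)]
H(X,Y) = 2.8717 bits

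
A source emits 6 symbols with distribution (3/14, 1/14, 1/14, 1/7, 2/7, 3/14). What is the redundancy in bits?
0.1712 bits

Redundancy measures how far a source is from maximum entropy:
R = H_max - H(X)

Maximum entropy for 6 symbols: H_max = log_2(6) = 2.5850 bits
Actual entropy: H(X) = 2.4138 bits
Redundancy: R = 2.5850 - 2.4138 = 0.1712 bits

This redundancy represents potential for compression: the source could be compressed by 0.1712 bits per symbol.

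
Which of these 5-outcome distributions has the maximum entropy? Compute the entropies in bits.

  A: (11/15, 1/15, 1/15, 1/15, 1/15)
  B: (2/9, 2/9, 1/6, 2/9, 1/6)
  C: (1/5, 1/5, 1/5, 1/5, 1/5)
C

For a discrete distribution over n outcomes, entropy is maximized by the uniform distribution.

Computing entropies:
H(A) = 1.3700 bits
H(B) = 2.3083 bits
H(C) = 2.3219 bits

The uniform distribution (where all probabilities equal 1/5) achieves the maximum entropy of log_2(5) = 2.3219 bits.

Distribution C has the highest entropy.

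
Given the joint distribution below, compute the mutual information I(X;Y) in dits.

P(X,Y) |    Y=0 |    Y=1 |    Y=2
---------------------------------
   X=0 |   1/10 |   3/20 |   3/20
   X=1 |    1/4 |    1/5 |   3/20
0.0072 dits

Mutual information: I(X;Y) = H(X) + H(Y) - H(X,Y)

Marginals:
P(X) = (2/5, 3/5), H(X) = 0.2923 dits
P(Y) = (7/20, 7/20, 3/10), H(Y) = 0.4760 dits

Joint entropy: H(X,Y) = 0.7611 dits

I(X;Y) = 0.2923 + 0.4760 - 0.7611 = 0.0072 dits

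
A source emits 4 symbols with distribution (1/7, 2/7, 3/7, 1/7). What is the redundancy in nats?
0.1093 nats

Redundancy measures how far a source is from maximum entropy:
R = H_max - H(X)

Maximum entropy for 4 symbols: H_max = log_e(4) = 1.3863 nats
Actual entropy: H(X) = 1.2770 nats
Redundancy: R = 1.3863 - 1.2770 = 0.1093 nats

This redundancy represents potential for compression: the source could be compressed by 0.1093 nats per symbol.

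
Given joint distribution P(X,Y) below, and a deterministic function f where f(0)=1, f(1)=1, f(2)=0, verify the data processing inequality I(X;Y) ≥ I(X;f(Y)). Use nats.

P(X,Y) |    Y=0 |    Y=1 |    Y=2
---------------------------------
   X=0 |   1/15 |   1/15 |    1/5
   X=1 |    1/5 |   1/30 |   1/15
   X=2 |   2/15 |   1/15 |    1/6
I(X;Y) = 0.0762, I(X;f(Y)) = 0.0483, inequality holds: 0.0762 ≥ 0.0483

Data Processing Inequality: For any Markov chain X → Y → Z, we have I(X;Y) ≥ I(X;Z).

Here Z = f(Y) is a deterministic function of Y, forming X → Y → Z.

Original I(X;Y) = 0.0762 nats

After applying f:
P(X,Z) where Z=f(Y):
- P(X,Z=0) = P(X,Y=2)
- P(X,Z=1) = P(X,Y=0) + P(X,Y=1)

I(X;Z) = I(X;f(Y)) = 0.0483 nats

Verification: 0.0762 ≥ 0.0483 ✓

Information cannot be created by processing; the function f can only lose information about X.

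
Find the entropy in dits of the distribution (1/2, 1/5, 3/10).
0.4472 dits

Shannon entropy is H(X) = -Σ p(x) log p(x).

For P = (1/2, 1/5, 3/10):
H = -1/2 × log_10(1/2) -1/5 × log_10(1/5) -3/10 × log_10(3/10)
H = 0.4472 dits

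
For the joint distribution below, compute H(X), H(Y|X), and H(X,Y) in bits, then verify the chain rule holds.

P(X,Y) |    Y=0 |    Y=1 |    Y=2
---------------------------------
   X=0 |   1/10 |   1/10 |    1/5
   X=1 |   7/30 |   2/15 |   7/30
H(X,Y) = 2.4961, H(X) = 0.9710, H(Y|X) = 1.5252 (all in bits)

Chain rule: H(X,Y) = H(X) + H(Y|X)

Left side — joint entropy directly:
H(X,Y) = -Σ p(x,y) log p(x,y) = 2.4961 bits

Right side — compute H(Y|X) from the conditional distributions:
P(X) = (2/5, 3/5), so H(X) = 0.9710 bits
H(Y|X) = Σ_x P(X=x) · H(Y|X=x):
  P(Y|X=0) = (1/4, 1/4, 1/2), H(Y|X=0) = 1.5000, weight P(X=0) = 2/5
  P(Y|X=1) = (7/18, 2/9, 7/18), H(Y|X=1) = 1.5420, weight P(X=1) = 3/5
H(Y|X) = 1.5252 bits

H(X) + H(Y|X) = 0.9710 + 1.5252 = 2.4961 bits

Both sides equal 2.4961 bits. ✓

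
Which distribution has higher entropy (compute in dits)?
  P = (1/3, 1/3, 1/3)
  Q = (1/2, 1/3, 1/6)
P

Computing entropies in dits:
H(P) = 0.4771
H(Q) = 0.4392

Distribution P has higher entropy.

Intuition: The distribution closer to uniform (more spread out) has higher entropy.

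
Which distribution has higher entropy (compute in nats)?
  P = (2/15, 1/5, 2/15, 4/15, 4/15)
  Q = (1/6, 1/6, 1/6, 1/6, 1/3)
P

Computing entropies in nats:
H(P) = 1.5641
H(Q) = 1.5607

Distribution P has higher entropy.

Intuition: The distribution closer to uniform (more spread out) has higher entropy.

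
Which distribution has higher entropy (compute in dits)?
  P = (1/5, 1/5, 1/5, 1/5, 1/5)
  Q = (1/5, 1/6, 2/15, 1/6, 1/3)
P

Computing entropies in dits:
H(P) = 0.6990
H(Q) = 0.6749

Distribution P has higher entropy.

Intuition: The distribution closer to uniform (more spread out) has higher entropy.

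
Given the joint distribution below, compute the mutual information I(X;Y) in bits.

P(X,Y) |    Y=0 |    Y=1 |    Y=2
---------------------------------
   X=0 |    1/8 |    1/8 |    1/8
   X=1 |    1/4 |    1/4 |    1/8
0.0157 bits

Mutual information: I(X;Y) = H(X) + H(Y) - H(X,Y)

Marginals:
P(X) = (3/8, 5/8), H(X) = 0.9544 bits
P(Y) = (3/8, 3/8, 1/4), H(Y) = 1.5613 bits

Joint entropy: H(X,Y) = 2.5000 bits

I(X;Y) = 0.9544 + 1.5613 - 2.5000 = 0.0157 bits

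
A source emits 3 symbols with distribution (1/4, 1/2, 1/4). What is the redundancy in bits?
0.0850 bits

Redundancy measures how far a source is from maximum entropy:
R = H_max - H(X)

Maximum entropy for 3 symbols: H_max = log_2(3) = 1.5850 bits
Actual entropy: H(X) = 1.5000 bits
Redundancy: R = 1.5850 - 1.5000 = 0.0850 bits

This redundancy represents potential for compression: the source could be compressed by 0.0850 bits per symbol.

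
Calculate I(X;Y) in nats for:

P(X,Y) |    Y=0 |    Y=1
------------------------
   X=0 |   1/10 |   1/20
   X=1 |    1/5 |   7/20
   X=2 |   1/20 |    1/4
0.0563 nats

Mutual information: I(X;Y) = H(X) + H(Y) - H(X,Y)

Marginals:
P(X) = (3/20, 11/20, 3/10), H(X) = 0.9746 nats
P(Y) = (7/20, 13/20), H(Y) = 0.6474 nats

Joint entropy: H(X,Y) = 1.5657 nats

I(X;Y) = 0.9746 + 0.6474 - 1.5657 = 0.0563 nats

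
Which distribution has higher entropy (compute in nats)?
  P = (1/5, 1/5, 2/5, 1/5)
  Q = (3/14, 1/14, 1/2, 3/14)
P

Computing entropies in nats:
H(P) = 1.3322
H(Q) = 1.1953

Distribution P has higher entropy.

Intuition: The distribution closer to uniform (more spread out) has higher entropy.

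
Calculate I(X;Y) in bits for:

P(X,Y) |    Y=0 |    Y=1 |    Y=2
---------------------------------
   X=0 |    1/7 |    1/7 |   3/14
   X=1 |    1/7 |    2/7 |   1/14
0.0889 bits

Mutual information: I(X;Y) = H(X) + H(Y) - H(X,Y)

Marginals:
P(X) = (1/2, 1/2), H(X) = 1.0000 bits
P(Y) = (2/7, 3/7, 2/7), H(Y) = 1.5567 bits

Joint entropy: H(X,Y) = 2.4677 bits

I(X;Y) = 1.0000 + 1.5567 - 2.4677 = 0.0889 bits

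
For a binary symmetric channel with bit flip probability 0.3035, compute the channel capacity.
0.1145 bits

For a binary symmetric channel (BSC) with error probability p:
Capacity C = 1 - H(p) bits per symbol

where H(p) = -p log₂(p) - (1-p) log₂(1-p) is the binary entropy function.

H(0.3035) = 0.8855 bits
C = 1 - 0.8855 = 0.1145 bits per symbol

This means we can reliably transmit up to 0.1145 bits of information per channel use.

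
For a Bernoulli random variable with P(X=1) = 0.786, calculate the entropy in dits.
0.2255 dits

The binary entropy function is:
H(p) = -p log(p) - (1-p) log(1-p)

H(0.786) = -0.786 × log_10(0.786) - 0.214 × log_10(0.214)
H(0.786) = 0.2255 dits

Note: Binary entropy is maximized at p=0.5 (H=1 bit) and minimized at p=0 or p=1 (H=0).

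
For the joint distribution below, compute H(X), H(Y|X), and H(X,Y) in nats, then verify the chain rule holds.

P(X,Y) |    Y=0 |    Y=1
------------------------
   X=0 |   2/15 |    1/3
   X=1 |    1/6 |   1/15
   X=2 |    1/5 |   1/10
H(X,Y) = 1.6662, H(X) = 1.0564, H(Y|X) = 0.6097 (all in nats)

Chain rule: H(X,Y) = H(X) + H(Y|X)

Left side — joint entropy directly:
H(X,Y) = -Σ p(x,y) log p(x,y) = 1.6662 nats

Right side — compute H(Y|X) from the conditional distributions:
P(X) = (7/15, 7/30, 3/10), so H(X) = 1.0564 nats
H(Y|X) = Σ_x P(X=x) · H(Y|X=x):
  P(Y|X=0) = (2/7, 5/7), H(Y|X=0) = 0.5983, weight P(X=0) = 7/15
  P(Y|X=1) = (5/7, 2/7), H(Y|X=1) = 0.5983, weight P(X=1) = 7/30
  P(Y|X=2) = (2/3, 1/3), H(Y|X=2) = 0.6365, weight P(X=2) = 3/10
H(Y|X) = 0.6097 nats

H(X) + H(Y|X) = 1.0564 + 0.6097 = 1.6662 nats

Both sides equal 1.6662 nats. ✓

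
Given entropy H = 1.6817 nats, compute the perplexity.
5.3747

Perplexity is e^H (or exp(H) for natural log).

H = 1.6817 nats
Perplexity = e^1.6817 = 5.3747

Interpretation: The model's uncertainty is equivalent to choosing uniformly among 5.4 options.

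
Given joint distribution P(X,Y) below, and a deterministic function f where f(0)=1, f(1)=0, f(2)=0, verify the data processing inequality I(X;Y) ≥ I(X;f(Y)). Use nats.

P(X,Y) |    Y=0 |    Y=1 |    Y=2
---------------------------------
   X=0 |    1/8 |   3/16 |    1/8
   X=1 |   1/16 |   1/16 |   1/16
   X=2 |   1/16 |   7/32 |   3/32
I(X;Y) = 0.0206, I(X;f(Y)) = 0.0123, inequality holds: 0.0206 ≥ 0.0123

Data Processing Inequality: For any Markov chain X → Y → Z, we have I(X;Y) ≥ I(X;Z).

Here Z = f(Y) is a deterministic function of Y, forming X → Y → Z.

Original I(X;Y) = 0.0206 nats

After applying f:
P(X,Z) where Z=f(Y):
- P(X,Z=0) = P(X,Y=1) + P(X,Y=2)
- P(X,Z=1) = P(X,Y=0)

I(X;Z) = I(X;f(Y)) = 0.0123 nats

Verification: 0.0206 ≥ 0.0123 ✓

Information cannot be created by processing; the function f can only lose information about X.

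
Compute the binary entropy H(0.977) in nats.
0.1095 nats

The binary entropy function is:
H(p) = -p log(p) - (1-p) log(1-p)

H(0.977) = -0.977 × log_e(0.977) - 0.023 × log_e(0.023)
H(0.977) = 0.1095 nats

Note: Binary entropy is maximized at p=0.5 (H=1 bit) and minimized at p=0 or p=1 (H=0).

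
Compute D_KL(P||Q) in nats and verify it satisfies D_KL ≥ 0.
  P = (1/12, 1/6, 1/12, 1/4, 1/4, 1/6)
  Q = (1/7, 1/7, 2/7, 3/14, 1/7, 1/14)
0.1978 nats

KL divergence satisfies the Gibbs inequality: D_KL(P||Q) ≥ 0 for all distributions P, Q.

D_KL(P||Q) = Σ p(x) log(p(x)/q(x))
Term by term:
  x=0: 1/12 × log_e[(1/12)/(1/7)] = -0.0449
  x=1: 1/6 × log_e[(1/6)/(1/7)] = 0.0257
  x=2: 1/12 × log_e[(1/12)/(2/7)] = -0.1027
  x=3: 1/4 × log_e[(1/4)/(3/14)] = 0.0385
  x=4: 1/4 × log_e[(1/4)/(1/7)] = 0.1399
  x=5: 1/6 × log_e[(1/6)/(1/14)] = 0.1412
D_KL(P||Q) = 0.1978 nats

D_KL(P||Q) = 0.1978 ≥ 0 ✓

This non-negativity is a fundamental property: relative entropy cannot be negative because it measures how different Q is from P.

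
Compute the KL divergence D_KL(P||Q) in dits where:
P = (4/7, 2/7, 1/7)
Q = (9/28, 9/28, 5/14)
0.0713 dits

KL divergence: D_KL(P||Q) = Σ p(x) log(p(x)/q(x))

Computing term by term:
  x=0: 4/7 × log_10[(4/7)/(9/28)] = 4/7 × 0.2499 = 0.1428
  x=1: 2/7 × log_10[(2/7)/(9/28)] = 2/7 × -0.0512 = -0.0146
  x=2: 1/7 × log_10[(1/7)/(5/14)] = 1/7 × -0.3979 = -0.0568

D_KL(P||Q) = 0.0713 dits

Note: KL divergence is always non-negative and equals 0 iff P = Q.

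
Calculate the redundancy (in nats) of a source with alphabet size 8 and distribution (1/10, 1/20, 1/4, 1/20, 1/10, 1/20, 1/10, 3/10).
0.2315 nats

Redundancy measures how far a source is from maximum entropy:
R = H_max - H(X)

Maximum entropy for 8 symbols: H_max = log_e(8) = 2.0794 nats
Actual entropy: H(X) = 1.8479 nats
Redundancy: R = 2.0794 - 1.8479 = 0.2315 nats

This redundancy represents potential for compression: the source could be compressed by 0.2315 nats per symbol.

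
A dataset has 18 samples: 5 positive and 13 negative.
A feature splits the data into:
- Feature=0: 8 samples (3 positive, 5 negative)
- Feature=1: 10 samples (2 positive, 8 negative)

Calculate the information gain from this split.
0.0271 bits

Information Gain = H(Y) - H(Y|Feature)

Before split:
P(positive) = 5/18 = 0.2778
H(Y) = 0.8524 bits

After split:
Feature=0: H = 0.9544 bits (weight = 8/18)
Feature=1: H = 0.7219 bits (weight = 10/18)
H(Y|Feature) = (8/18)×0.9544 + (10/18)×0.7219 = 0.8253 bits

Information Gain = 0.8524 - 0.8253 = 0.0271 bits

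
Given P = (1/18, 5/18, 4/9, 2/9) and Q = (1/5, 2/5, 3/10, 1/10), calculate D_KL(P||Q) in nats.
0.1797 nats

KL divergence: D_KL(P||Q) = Σ p(x) log(p(x)/q(x))

Computing term by term:
  x=0: 1/18 × log_e[(1/18)/(1/5)] = 1/18 × -1.2809 = -0.0712
  x=1: 5/18 × log_e[(5/18)/(2/5)] = 5/18 × -0.3646 = -0.1013
  x=2: 4/9 × log_e[(4/9)/(3/10)] = 4/9 × 0.3930 = 0.1747
  x=3: 2/9 × log_e[(2/9)/(1/10)] = 2/9 × 0.7985 = 0.1774

D_KL(P||Q) = 0.1797 nats

Note: KL divergence is always non-negative and equals 0 iff P = Q.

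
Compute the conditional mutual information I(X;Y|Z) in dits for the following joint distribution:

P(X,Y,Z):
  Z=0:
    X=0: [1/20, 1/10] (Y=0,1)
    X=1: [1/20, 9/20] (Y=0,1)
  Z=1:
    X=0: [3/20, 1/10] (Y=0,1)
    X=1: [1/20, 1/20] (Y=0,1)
0.0098 dits

Conditional mutual information: I(X;Y|Z) = H(X|Z) + H(Y|Z) - H(X,Y|Z)

H(Z) = 0.2812
H(X,Z) = 0.5246 → H(X|Z) = 0.2434
H(Y,Z) = 0.5062 → H(Y|Z) = 0.2250
H(X,Y,Z) = 0.7398 → H(X,Y|Z) = 0.4587

I(X;Y|Z) = 0.2434 + 0.2250 - 0.4587 = 0.0098 dits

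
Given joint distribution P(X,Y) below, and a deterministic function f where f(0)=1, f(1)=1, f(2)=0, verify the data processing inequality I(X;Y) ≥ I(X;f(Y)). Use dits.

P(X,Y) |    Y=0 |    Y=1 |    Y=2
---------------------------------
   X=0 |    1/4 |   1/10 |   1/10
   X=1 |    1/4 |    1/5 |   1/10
I(X;Y) = 0.0052, I(X;f(Y)) = 0.0005, inequality holds: 0.0052 ≥ 0.0005

Data Processing Inequality: For any Markov chain X → Y → Z, we have I(X;Y) ≥ I(X;Z).

Here Z = f(Y) is a deterministic function of Y, forming X → Y → Z.

Original I(X;Y) = 0.0052 dits

After applying f:
P(X,Z) where Z=f(Y):
- P(X,Z=0) = P(X,Y=2)
- P(X,Z=1) = P(X,Y=0) + P(X,Y=1)

I(X;Z) = I(X;f(Y)) = 0.0005 dits

Verification: 0.0052 ≥ 0.0005 ✓

Information cannot be created by processing; the function f can only lose information about X.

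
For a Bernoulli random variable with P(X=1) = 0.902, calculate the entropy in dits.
0.1393 dits

The binary entropy function is:
H(p) = -p log(p) - (1-p) log(1-p)

H(0.902) = -0.902 × log_10(0.902) - 0.098 × log_10(0.098)
H(0.902) = 0.1393 dits

Note: Binary entropy is maximized at p=0.5 (H=1 bit) and minimized at p=0 or p=1 (H=0).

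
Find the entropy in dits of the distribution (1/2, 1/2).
0.3010 dits

Shannon entropy is H(X) = -Σ p(x) log p(x).

For P = (1/2, 1/2):
H = -1/2 × log_10(1/2) -1/2 × log_10(1/2)
H = 0.3010 dits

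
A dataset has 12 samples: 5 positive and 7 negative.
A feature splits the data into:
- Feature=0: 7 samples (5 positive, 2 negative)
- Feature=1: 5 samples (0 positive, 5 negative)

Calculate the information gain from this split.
0.4764 bits

Information Gain = H(Y) - H(Y|Feature)

Before split:
P(positive) = 5/12 = 0.4167
H(Y) = 0.9799 bits

After split:
Feature=0: H = 0.8631 bits (weight = 7/12)
Feature=1: H = 0.0000 bits (weight = 5/12)
H(Y|Feature) = (7/12)×0.8631 + (5/12)×0.0000 = 0.5035 bits

Information Gain = 0.9799 - 0.5035 = 0.4764 bits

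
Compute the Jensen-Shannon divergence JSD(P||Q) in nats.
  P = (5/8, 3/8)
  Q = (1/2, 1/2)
0.0080 nats

Jensen-Shannon divergence is:
JSD(P||Q) = 0.5 × D_KL(P||M) + 0.5 × D_KL(Q||M)
where M = 0.5 × (P + Q) is the mixture distribution.

M = 0.5 × (5/8, 3/8) + 0.5 × (1/2, 1/2) = (9/16, 7/16)

D_KL(P||M) = 0.0080 nats
D_KL(Q||M) = 0.0079 nats

JSD(P||Q) = 0.5 × 0.0080 + 0.5 × 0.0079 = 0.0080 nats

Unlike KL divergence, JSD is symmetric and bounded: 0 ≤ JSD ≤ log(2).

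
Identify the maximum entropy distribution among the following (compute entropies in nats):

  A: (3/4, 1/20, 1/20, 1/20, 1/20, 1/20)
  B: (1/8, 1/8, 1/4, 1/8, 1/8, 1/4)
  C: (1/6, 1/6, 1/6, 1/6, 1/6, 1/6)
C

For a discrete distribution over n outcomes, entropy is maximized by the uniform distribution.

Computing entropies:
H(A) = 0.9647 nats
H(B) = 1.7329 nats
H(C) = 1.7918 nats

The uniform distribution (where all probabilities equal 1/6) achieves the maximum entropy of log_e(6) = 1.7918 nats.

Distribution C has the highest entropy.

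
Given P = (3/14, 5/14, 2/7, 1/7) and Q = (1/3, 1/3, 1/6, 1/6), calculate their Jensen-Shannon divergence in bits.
0.0218 bits

Jensen-Shannon divergence is:
JSD(P||Q) = 0.5 × D_KL(P||M) + 0.5 × D_KL(Q||M)
where M = 0.5 × (P + Q) is the mixture distribution.

M = 0.5 × (3/14, 5/14, 2/7, 1/7) + 0.5 × (1/3, 1/3, 1/6, 1/6) = (0.27381, 0.345238, 0.22619, 0.154762)

D_KL(P||M) = 0.0215 bits
D_KL(Q||M) = 0.0221 bits

JSD(P||Q) = 0.5 × 0.0215 + 0.5 × 0.0221 = 0.0218 bits

Unlike KL divergence, JSD is symmetric and bounded: 0 ≤ JSD ≤ log(2).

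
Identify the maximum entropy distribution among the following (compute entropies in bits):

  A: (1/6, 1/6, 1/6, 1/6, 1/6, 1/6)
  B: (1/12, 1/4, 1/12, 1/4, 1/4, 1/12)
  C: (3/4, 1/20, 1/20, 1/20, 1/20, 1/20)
A

For a discrete distribution over n outcomes, entropy is maximized by the uniform distribution.

Computing entropies:
H(A) = 2.5850 bits
H(B) = 2.3962 bits
H(C) = 1.3918 bits

The uniform distribution (where all probabilities equal 1/6) achieves the maximum entropy of log_2(6) = 2.5850 bits.

Distribution A has the highest entropy.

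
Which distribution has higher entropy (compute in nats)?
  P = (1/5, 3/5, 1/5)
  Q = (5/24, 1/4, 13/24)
Q

Computing entropies in nats:
H(P) = 0.9503
H(Q) = 1.0055

Distribution Q has higher entropy.

Intuition: The distribution closer to uniform (more spread out) has higher entropy.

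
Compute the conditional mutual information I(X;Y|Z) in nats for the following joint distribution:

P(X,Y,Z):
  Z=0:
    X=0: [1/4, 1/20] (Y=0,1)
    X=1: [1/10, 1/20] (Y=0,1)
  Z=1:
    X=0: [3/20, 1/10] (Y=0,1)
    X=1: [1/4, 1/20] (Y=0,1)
0.0266 nats

Conditional mutual information: I(X;Y|Z) = H(X|Z) + H(Y|Z) - H(X,Y|Z)

H(Z) = 0.6881
H(X,Z) = 1.3535 → H(X|Z) = 0.6654
H(Y,Z) = 1.2488 → H(Y|Z) = 0.5606
H(X,Y,Z) = 1.8876 → H(X,Y|Z) = 1.1995

I(X;Y|Z) = 0.6654 + 0.5606 - 1.1995 = 0.0266 nats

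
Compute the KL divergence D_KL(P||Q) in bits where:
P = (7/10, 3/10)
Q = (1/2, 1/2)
0.1187 bits

KL divergence: D_KL(P||Q) = Σ p(x) log(p(x)/q(x))

Computing term by term:
  x=0: 7/10 × log_2[(7/10)/(1/2)] = 7/10 × 0.4854 = 0.3398
  x=1: 3/10 × log_2[(3/10)/(1/2)] = 3/10 × -0.7370 = -0.2211

D_KL(P||Q) = 0.1187 bits

Note: KL divergence is always non-negative and equals 0 iff P = Q.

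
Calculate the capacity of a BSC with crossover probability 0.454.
0.0061 bits

For a binary symmetric channel (BSC) with error probability p:
Capacity C = 1 - H(p) bits per symbol

where H(p) = -p log₂(p) - (1-p) log₂(1-p) is the binary entropy function.

H(0.454) = 0.9939 bits
C = 1 - 0.9939 = 0.0061 bits per symbol

This means we can reliably transmit up to 0.0061 bits of information per channel use.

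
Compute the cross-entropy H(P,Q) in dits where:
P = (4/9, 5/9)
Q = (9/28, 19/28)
0.3126 dits

Cross-entropy: H(P,Q) = -Σ p(x) log q(x)

Alternatively: H(P,Q) = H(P) + D_KL(P||Q)
H(P) = 0.2983 dits
D_KL(P||Q) = 0.0143 dits

H(P,Q) = 0.2983 + 0.0143 = 0.3126 dits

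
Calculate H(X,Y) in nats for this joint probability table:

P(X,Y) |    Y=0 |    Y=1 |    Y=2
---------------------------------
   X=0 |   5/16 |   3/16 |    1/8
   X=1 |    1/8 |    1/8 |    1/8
1.7171 nats

Joint entropy is H(X,Y) = -Σ_{x,y} p(x,y) log p(x,y).

Summing over all non-zero entries:
H(X,Y) = -[5/16·log_e(5/16) + 3/16·log_e(3/16) + 1/8·log_e(1/8) + 1/8·log_e(1/8) + 1/8·log_e(1/8) + 1/8·log_e(1/8)]
H(X,Y) = 1.7171 nats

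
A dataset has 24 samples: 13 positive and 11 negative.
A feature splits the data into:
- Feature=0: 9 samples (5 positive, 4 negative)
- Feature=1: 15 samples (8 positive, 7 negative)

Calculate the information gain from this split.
0.0003 bits

Information Gain = H(Y) - H(Y|Feature)

Before split:
P(positive) = 13/24 = 0.5417
H(Y) = 0.9950 bits

After split:
Feature=0: H = 0.9911 bits (weight = 9/24)
Feature=1: H = 0.9968 bits (weight = 15/24)
H(Y|Feature) = (9/24)×0.9911 + (15/24)×0.9968 = 0.9946 bits

Information Gain = 0.9950 - 0.9946 = 0.0003 bits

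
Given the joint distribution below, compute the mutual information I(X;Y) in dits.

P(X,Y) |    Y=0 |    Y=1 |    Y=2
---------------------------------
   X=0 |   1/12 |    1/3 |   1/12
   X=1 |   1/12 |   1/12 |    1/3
0.0698 dits

Mutual information: I(X;Y) = H(X) + H(Y) - H(X,Y)

Marginals:
P(X) = (1/2, 1/2), H(X) = 0.3010 dits
P(Y) = (1/6, 5/12, 5/12), H(Y) = 0.4465 dits

Joint entropy: H(X,Y) = 0.6778 dits

I(X;Y) = 0.3010 + 0.4465 - 0.6778 = 0.0698 dits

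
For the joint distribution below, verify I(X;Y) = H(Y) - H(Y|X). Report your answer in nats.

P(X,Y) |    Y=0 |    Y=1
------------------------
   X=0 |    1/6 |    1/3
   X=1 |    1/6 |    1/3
I(X;Y) = 0.0000 nats

Mutual information has multiple equivalent forms:
- I(X;Y) = H(X) - H(X|Y)
- I(X;Y) = H(Y) - H(Y|X)
- I(X;Y) = H(X) + H(Y) - H(X,Y)

Computing all quantities:
H(X) = 0.6931, H(Y) = 0.6365, H(X,Y) = 1.3297
H(X|Y) = 0.6931, H(Y|X) = 0.6365

Verification:
H(X) - H(X|Y) = 0.6931 - 0.6931 = 0.0000
H(Y) - H(Y|X) = 0.6365 - 0.6365 = 0.0000
H(X) + H(Y) - H(X,Y) = 0.6931 + 0.6365 - 1.3297 = 0.0000

All forms give I(X;Y) = 0.0000 nats. ✓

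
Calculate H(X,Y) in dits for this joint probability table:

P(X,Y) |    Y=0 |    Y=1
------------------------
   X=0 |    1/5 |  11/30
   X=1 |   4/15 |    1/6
0.5823 dits

Joint entropy is H(X,Y) = -Σ_{x,y} p(x,y) log p(x,y).

Summing over all non-zero entries:
H(X,Y) = -[1/5·log_10(1/5) + 11/30·log_10(11/30) + 4/15·log_10(4/15) + 1/6·log_10(1/6)]
H(X,Y) = 0.5823 dits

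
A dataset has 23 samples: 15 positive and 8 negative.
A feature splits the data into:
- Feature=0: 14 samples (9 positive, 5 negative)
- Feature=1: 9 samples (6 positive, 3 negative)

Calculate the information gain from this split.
0.0004 bits

Information Gain = H(Y) - H(Y|Feature)

Before split:
P(positive) = 15/23 = 0.6522
H(Y) = 0.9321 bits

After split:
Feature=0: H = 0.9403 bits (weight = 14/23)
Feature=1: H = 0.9183 bits (weight = 9/23)
H(Y|Feature) = (14/23)×0.9403 + (9/23)×0.9183 = 0.9317 bits

Information Gain = 0.9321 - 0.9317 = 0.0004 bits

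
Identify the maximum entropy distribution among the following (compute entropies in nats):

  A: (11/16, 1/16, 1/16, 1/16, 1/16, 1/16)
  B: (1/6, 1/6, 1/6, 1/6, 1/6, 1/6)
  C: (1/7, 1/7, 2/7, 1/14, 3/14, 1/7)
B

For a discrete distribution over n outcomes, entropy is maximized by the uniform distribution.

Computing entropies:
H(A) = 1.1240 nats
H(B) = 1.7918 nats
H(C) = 1.7105 nats

The uniform distribution (where all probabilities equal 1/6) achieves the maximum entropy of log_e(6) = 1.7918 nats.

Distribution B has the highest entropy.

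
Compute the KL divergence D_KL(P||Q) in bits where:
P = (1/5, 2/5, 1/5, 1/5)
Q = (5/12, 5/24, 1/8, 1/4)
0.2359 bits

KL divergence: D_KL(P||Q) = Σ p(x) log(p(x)/q(x))

Computing term by term:
  x=0: 1/5 × log_2[(1/5)/(5/12)] = 1/5 × -1.0589 = -0.2118
  x=1: 2/5 × log_2[(2/5)/(5/24)] = 2/5 × 0.9411 = 0.3764
  x=2: 1/5 × log_2[(1/5)/(1/8)] = 1/5 × 0.6781 = 0.1356
  x=3: 1/5 × log_2[(1/5)/(1/4)] = 1/5 × -0.3219 = -0.0644

D_KL(P||Q) = 0.2359 bits

Note: KL divergence is always non-negative and equals 0 iff P = Q.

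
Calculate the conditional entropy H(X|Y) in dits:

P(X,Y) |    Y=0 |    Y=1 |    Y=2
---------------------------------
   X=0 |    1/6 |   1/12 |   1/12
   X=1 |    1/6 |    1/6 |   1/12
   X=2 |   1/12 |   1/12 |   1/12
0.4607 dits

Using the chain rule: H(X|Y) = H(X,Y) - H(Y)

First, compute H(X,Y) = 0.9287 dits

Marginal P(Y) = (5/12, 1/3, 1/4)
H(Y) = 0.4680 dits

H(X|Y) = H(X,Y) - H(Y) = 0.9287 - 0.4680 = 0.4607 dits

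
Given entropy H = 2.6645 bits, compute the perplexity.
6.3401

Perplexity is 2^H (or exp(H) for natural log).

H = 2.6645 bits
Perplexity = 2^2.6645 = 6.3401

Interpretation: The model's uncertainty is equivalent to choosing uniformly among 6.3 options.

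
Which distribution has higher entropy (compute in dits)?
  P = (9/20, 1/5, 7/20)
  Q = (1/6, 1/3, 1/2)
P

Computing entropies in dits:
H(P) = 0.4554
H(Q) = 0.4392

Distribution P has higher entropy.

Intuition: The distribution closer to uniform (more spread out) has higher entropy.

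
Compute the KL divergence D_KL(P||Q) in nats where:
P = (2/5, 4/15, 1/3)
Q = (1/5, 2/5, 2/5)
0.1084 nats

KL divergence: D_KL(P||Q) = Σ p(x) log(p(x)/q(x))

Computing term by term:
  x=0: 2/5 × log_e[(2/5)/(1/5)] = 2/5 × 0.6931 = 0.2773
  x=1: 4/15 × log_e[(4/15)/(2/5)] = 4/15 × -0.4055 = -0.1081
  x=2: 1/3 × log_e[(1/3)/(2/5)] = 1/3 × -0.1823 = -0.0608

D_KL(P||Q) = 0.1084 nats

Note: KL divergence is always non-negative and equals 0 iff P = Q.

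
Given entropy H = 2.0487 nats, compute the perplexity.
7.7578

Perplexity is e^H (or exp(H) for natural log).

H = 2.0487 nats
Perplexity = e^2.0487 = 7.7578

Interpretation: The model's uncertainty is equivalent to choosing uniformly among 7.8 options.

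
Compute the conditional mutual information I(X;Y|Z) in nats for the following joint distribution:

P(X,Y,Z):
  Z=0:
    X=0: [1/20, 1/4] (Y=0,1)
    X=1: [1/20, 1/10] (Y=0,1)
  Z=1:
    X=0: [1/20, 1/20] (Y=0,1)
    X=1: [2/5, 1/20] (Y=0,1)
0.0422 nats

Conditional mutual information: I(X;Y|Z) = H(X|Z) + H(Y|Z) - H(X,Y|Z)

H(Z) = 0.6881
H(X,Z) = 1.2353 → H(X|Z) = 0.5472
H(Y,Z) = 1.1873 → H(Y|Z) = 0.4991
H(X,Y,Z) = 1.6923 → H(X,Y|Z) = 1.0041

I(X;Y|Z) = 0.5472 + 0.4991 - 1.0041 = 0.0422 nats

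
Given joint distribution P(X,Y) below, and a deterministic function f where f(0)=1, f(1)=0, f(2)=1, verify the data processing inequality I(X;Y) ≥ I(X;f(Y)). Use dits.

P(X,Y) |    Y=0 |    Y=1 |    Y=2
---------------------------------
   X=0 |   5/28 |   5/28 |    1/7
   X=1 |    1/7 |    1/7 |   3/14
I(X;Y) = 0.0049, I(X;f(Y)) = 0.0013, inequality holds: 0.0049 ≥ 0.0013

Data Processing Inequality: For any Markov chain X → Y → Z, we have I(X;Y) ≥ I(X;Z).

Here Z = f(Y) is a deterministic function of Y, forming X → Y → Z.

Original I(X;Y) = 0.0049 dits

After applying f:
P(X,Z) where Z=f(Y):
- P(X,Z=0) = P(X,Y=1)
- P(X,Z=1) = P(X,Y=0) + P(X,Y=2)

I(X;Z) = I(X;f(Y)) = 0.0013 dits

Verification: 0.0049 ≥ 0.0013 ✓

Information cannot be created by processing; the function f can only lose information about X.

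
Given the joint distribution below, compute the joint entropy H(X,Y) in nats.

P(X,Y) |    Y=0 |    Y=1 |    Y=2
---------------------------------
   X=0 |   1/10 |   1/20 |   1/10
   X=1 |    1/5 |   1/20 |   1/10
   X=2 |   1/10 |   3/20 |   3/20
2.1116 nats

Joint entropy is H(X,Y) = -Σ_{x,y} p(x,y) log p(x,y).

Summing over all non-zero entries:
H(X,Y) = -[1/10·log_e(1/10) + 1/20·log_e(1/20) + 1/10·log_e(1/10) + 1/5·log_e(1/5) + 1/20·log_e(1/20) + 1/10·log_e(1/10) + 1/10·log_e(1/10) + 3/20·log_e(3/20) + 3/20·log_e(3/20)]
H(X,Y) = 2.1116 nats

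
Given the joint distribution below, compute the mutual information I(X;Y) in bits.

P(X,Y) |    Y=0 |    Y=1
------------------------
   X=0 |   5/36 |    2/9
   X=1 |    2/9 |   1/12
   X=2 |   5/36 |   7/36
0.0680 bits

Mutual information: I(X;Y) = H(X) + H(Y) - H(X,Y)

Marginals:
P(X) = (13/36, 11/36, 1/3), H(X) = 1.5816 bits
P(Y) = (1/2, 1/2), H(Y) = 1.0000 bits

Joint entropy: H(X,Y) = 2.5137 bits

I(X;Y) = 1.5816 + 1.0000 - 2.5137 = 0.0680 bits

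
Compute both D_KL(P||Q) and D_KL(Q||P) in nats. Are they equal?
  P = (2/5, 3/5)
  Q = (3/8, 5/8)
D_KL(P||Q) = 0.0013, D_KL(Q||P) = 0.0013

KL divergence is not symmetric: D_KL(P||Q) ≠ D_KL(Q||P) in general.

D_KL(P||Q) = 0.0013 nats
D_KL(Q||P) = 0.0013 nats

In this case they happen to be equal (to 4 decimal places).

This asymmetry is why KL divergence is not a true distance metric.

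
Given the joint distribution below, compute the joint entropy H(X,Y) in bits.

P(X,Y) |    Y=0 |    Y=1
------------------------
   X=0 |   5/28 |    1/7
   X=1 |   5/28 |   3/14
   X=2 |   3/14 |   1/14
2.5131 bits

Joint entropy is H(X,Y) = -Σ_{x,y} p(x,y) log p(x,y).

Summing over all non-zero entries:
H(X,Y) = -[5/28·log_2(5/28) + 1/7·log_2(1/7) + 5/28·log_2(5/28) + 3/14·log_2(3/14) + 3/14·log_2(3/14) + 1/14·log_2(1/14)]
H(X,Y) = 2.5131 bits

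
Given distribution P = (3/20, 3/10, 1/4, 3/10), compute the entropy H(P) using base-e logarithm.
1.3535 nats

Shannon entropy is H(X) = -Σ p(x) log p(x).

For P = (3/20, 3/10, 1/4, 3/10):
H = -3/20 × log_e(3/20) -3/10 × log_e(3/10) -1/4 × log_e(1/4) -3/10 × log_e(3/10)
H = 1.3535 nats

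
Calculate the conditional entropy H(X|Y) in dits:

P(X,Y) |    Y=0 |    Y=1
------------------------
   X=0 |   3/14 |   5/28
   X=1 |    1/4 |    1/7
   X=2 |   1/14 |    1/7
0.4509 dits

Using the chain rule: H(X|Y) = H(X,Y) - H(Y)

First, compute H(X,Y) = 0.7508 dits

Marginal P(Y) = (15/28, 13/28)
H(Y) = 0.2999 dits

H(X|Y) = H(X,Y) - H(Y) = 0.7508 - 0.2999 = 0.4509 dits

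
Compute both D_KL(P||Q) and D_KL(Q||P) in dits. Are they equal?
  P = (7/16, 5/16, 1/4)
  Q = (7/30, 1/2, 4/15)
D_KL(P||Q) = 0.0486, D_KL(Q||P) = 0.0458

KL divergence is not symmetric: D_KL(P||Q) ≠ D_KL(Q||P) in general.

D_KL(P||Q) = 0.0486 dits
D_KL(Q||P) = 0.0458 dits

No, they are not equal!

This asymmetry is why KL divergence is not a true distance metric.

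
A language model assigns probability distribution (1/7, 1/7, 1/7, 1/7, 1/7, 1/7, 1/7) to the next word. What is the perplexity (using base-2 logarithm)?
7.0000

Perplexity is 2^H (or exp(H) for natural log).

First, H = -Σ p log p = 2.8074 bits
Perplexity = 2^2.8074 = 7.0000

Interpretation: The model's uncertainty is equivalent to choosing uniformly among 7.0 options.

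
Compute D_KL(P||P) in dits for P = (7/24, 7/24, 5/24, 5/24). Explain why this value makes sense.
0.0000 dits

KL divergence satisfies the Gibbs inequality: D_KL(P||Q) ≥ 0 for all distributions P, Q.

D_KL(P||Q) = Σ p(x) log(p(x)/q(x))
Each term is p(x) × log_10(p(x)/p(x)) = p(x) × log_10(1) = 0, so the sum is 0.
D_KL(P||Q) = 0.0000 dits

When P = Q, the KL divergence is exactly 0, as there is no 'divergence' between identical distributions.

This non-negativity is a fundamental property: relative entropy cannot be negative because it measures how different Q is from P.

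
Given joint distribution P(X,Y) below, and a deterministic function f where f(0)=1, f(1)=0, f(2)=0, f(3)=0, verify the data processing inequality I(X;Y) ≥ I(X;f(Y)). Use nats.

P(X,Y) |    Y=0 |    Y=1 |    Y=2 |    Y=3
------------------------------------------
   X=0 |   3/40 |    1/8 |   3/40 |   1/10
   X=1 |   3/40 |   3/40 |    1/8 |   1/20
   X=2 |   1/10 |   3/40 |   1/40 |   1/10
I(X;Y) = 0.0541, I(X;f(Y)) = 0.0082, inequality holds: 0.0541 ≥ 0.0082

Data Processing Inequality: For any Markov chain X → Y → Z, we have I(X;Y) ≥ I(X;Z).

Here Z = f(Y) is a deterministic function of Y, forming X → Y → Z.

Original I(X;Y) = 0.0541 nats

After applying f:
P(X,Z) where Z=f(Y):
- P(X,Z=0) = P(X,Y=1) + P(X,Y=2) + P(X,Y=3)
- P(X,Z=1) = P(X,Y=0)

I(X;Z) = I(X;f(Y)) = 0.0082 nats

Verification: 0.0541 ≥ 0.0082 ✓

Information cannot be created by processing; the function f can only lose information about X.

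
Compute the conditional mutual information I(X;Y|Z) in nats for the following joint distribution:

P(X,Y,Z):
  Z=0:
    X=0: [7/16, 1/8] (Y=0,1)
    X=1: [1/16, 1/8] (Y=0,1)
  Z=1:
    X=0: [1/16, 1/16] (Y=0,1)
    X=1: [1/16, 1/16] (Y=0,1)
0.0601 nats

Conditional mutual information: I(X;Y|Z) = H(X|Z) + H(Y|Z) - H(X,Y|Z)

H(Z) = 0.5623
H(X,Z) = 1.1574 → H(X|Z) = 0.5950
H(Y,Z) = 1.2130 → H(Y|Z) = 0.6507
H(X,Y,Z) = 1.7480 → H(X,Y|Z) = 1.1856

I(X;Y|Z) = 0.5950 + 0.6507 - 1.1856 = 0.0601 nats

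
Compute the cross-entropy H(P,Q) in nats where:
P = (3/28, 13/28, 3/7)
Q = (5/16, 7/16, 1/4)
1.1026 nats

Cross-entropy: H(P,Q) = -Σ p(x) log q(x)

Alternatively: H(P,Q) = H(P) + D_KL(P||Q)
H(P) = 0.9587 nats
D_KL(P||Q) = 0.1439 nats

H(P,Q) = 0.9587 + 0.1439 = 1.1026 nats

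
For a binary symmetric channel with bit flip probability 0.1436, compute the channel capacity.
0.4064 bits

For a binary symmetric channel (BSC) with error probability p:
Capacity C = 1 - H(p) bits per symbol

where H(p) = -p log₂(p) - (1-p) log₂(1-p) is the binary entropy function.

H(0.1436) = 0.5936 bits
C = 1 - 0.5936 = 0.4064 bits per symbol

This means we can reliably transmit up to 0.4064 bits of information per channel use.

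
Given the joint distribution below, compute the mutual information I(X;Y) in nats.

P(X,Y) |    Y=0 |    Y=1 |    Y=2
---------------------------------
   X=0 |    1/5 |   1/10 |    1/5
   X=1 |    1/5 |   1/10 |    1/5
0.0000 nats

Mutual information: I(X;Y) = H(X) + H(Y) - H(X,Y)

Marginals:
P(X) = (1/2, 1/2), H(X) = 0.6931 nats
P(Y) = (2/5, 1/5, 2/5), H(Y) = 1.0549 nats

Joint entropy: H(X,Y) = 1.7481 nats

I(X;Y) = 0.6931 + 1.0549 - 1.7481 = 0.0000 nats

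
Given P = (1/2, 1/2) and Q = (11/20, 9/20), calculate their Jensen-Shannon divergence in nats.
0.0013 nats

Jensen-Shannon divergence is:
JSD(P||Q) = 0.5 × D_KL(P||M) + 0.5 × D_KL(Q||M)
where M = 0.5 × (P + Q) is the mixture distribution.

M = 0.5 × (1/2, 1/2) + 0.5 × (11/20, 9/20) = (21/40, 19/40)

D_KL(P||M) = 0.0013 nats
D_KL(Q||M) = 0.0013 nats

JSD(P||Q) = 0.5 × 0.0013 + 0.5 × 0.0013 = 0.0013 nats

Unlike KL divergence, JSD is symmetric and bounded: 0 ≤ JSD ≤ log(2).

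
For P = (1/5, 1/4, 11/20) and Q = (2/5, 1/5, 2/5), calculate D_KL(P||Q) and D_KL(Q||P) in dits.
D_KL(P||Q) = 0.0401, D_KL(Q||P) = 0.0457

KL divergence is not symmetric: D_KL(P||Q) ≠ D_KL(Q||P) in general.

D_KL(P||Q) = 0.0401 dits
D_KL(Q||P) = 0.0457 dits

No, they are not equal!

This asymmetry is why KL divergence is not a true distance metric.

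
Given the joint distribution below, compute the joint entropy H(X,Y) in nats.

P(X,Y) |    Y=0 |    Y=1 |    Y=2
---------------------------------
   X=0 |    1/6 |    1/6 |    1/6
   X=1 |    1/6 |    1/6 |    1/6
1.7918 nats

Joint entropy is H(X,Y) = -Σ_{x,y} p(x,y) log p(x,y).

Summing over all non-zero entries:
H(X,Y) = -[1/6·log_e(1/6) + 1/6·log_e(1/6) + 1/6·log_e(1/6) + 1/6·log_e(1/6) + 1/6·log_e(1/6) + 1/6·log_e(1/6)]
H(X,Y) = 1.7918 nats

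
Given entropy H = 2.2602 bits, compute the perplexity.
4.7906

Perplexity is 2^H (or exp(H) for natural log).

H = 2.2602 bits
Perplexity = 2^2.2602 = 4.7906

Interpretation: The model's uncertainty is equivalent to choosing uniformly among 4.8 options.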